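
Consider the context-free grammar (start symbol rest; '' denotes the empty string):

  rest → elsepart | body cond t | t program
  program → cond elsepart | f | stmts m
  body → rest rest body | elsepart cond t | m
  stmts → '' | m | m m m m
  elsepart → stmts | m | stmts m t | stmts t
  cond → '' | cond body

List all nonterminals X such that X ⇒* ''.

Directly nullable (have an ''-production): stmts, cond.
program → cond elsepart with every symbol nullable, so program is nullable.
rest → elsepart with every symbol nullable, so rest is nullable.
elsepart → stmts with every symbol nullable, so elsepart is nullable.
No other nonterminal has a production whose RHS symbols are all nullable.

{ cond, elsepart, program, rest, stmts }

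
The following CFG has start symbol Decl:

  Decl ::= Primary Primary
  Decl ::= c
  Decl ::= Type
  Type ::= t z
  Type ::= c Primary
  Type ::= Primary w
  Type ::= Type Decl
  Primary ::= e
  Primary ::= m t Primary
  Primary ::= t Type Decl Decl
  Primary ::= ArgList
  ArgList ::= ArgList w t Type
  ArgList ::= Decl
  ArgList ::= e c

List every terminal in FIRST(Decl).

{ c, e, m, t }

From Decl ::= Primary Primary: add FIRST(Primary) = { c, e, m, t }.
Decl ::= c contributes {c}.
From Decl ::= Type: add FIRST(Type) = { c, e, m, t }.
Union: FIRST(Decl) = { c, e, m, t }.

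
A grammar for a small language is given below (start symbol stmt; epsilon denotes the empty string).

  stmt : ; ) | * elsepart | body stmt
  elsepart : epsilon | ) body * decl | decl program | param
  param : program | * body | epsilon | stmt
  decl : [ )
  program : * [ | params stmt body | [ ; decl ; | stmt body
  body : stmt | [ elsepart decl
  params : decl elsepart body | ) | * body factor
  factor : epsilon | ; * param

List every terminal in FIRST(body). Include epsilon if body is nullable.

{ *, ;, [ }

From body : stmt: add FIRST(stmt) = { *, ;, [ }.
body : [ elsepart decl contributes {[}.
Union: FIRST(body) = { *, ;, [ }.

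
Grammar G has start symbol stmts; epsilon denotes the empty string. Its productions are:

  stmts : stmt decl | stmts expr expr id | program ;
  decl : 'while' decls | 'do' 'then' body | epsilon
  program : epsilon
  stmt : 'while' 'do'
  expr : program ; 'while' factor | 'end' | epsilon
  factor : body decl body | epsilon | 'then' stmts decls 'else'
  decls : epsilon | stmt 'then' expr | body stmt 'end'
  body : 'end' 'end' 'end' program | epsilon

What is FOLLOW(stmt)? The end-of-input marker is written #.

{ #, 'do', 'else', 'end', 'then', 'while', ;, id }

In stmts : stmt decl: add FIRST(decl)\{epsilon} = { 'do', 'while' }.
  Since decl is nullable, also add FOLLOW(stmts) = { #, 'else', 'end', 'while', ;, id }.
In decls : stmt 'then' expr: add FIRST('then' expr) = { 'then' }.
In decls : body stmt 'end': add FIRST('end') = { 'end' }.
Union: FOLLOW(stmt) = { #, 'do', 'else', 'end', 'then', 'while', ;, id }.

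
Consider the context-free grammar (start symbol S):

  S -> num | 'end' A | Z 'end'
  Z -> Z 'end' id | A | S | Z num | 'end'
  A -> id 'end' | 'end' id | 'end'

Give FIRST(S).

S -> num contributes {num}.
S -> 'end' A contributes {'end'}.
From S -> Z 'end': add FIRST(Z) = { 'end', id, num }.
Union: FIRST(S) = { 'end', id, num }.

{ 'end', id, num }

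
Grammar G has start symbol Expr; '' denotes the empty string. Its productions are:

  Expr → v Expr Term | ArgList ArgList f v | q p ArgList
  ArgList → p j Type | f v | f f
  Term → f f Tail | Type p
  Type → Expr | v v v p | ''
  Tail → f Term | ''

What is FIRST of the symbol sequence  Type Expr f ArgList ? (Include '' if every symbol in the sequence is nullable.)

Add FIRST(Type)\{''} = { f, p, q, v }; Type is nullable, continue.
Add FIRST(Expr) = { f, p, q, v }; Expr is not nullable, stop.

{ f, p, q, v }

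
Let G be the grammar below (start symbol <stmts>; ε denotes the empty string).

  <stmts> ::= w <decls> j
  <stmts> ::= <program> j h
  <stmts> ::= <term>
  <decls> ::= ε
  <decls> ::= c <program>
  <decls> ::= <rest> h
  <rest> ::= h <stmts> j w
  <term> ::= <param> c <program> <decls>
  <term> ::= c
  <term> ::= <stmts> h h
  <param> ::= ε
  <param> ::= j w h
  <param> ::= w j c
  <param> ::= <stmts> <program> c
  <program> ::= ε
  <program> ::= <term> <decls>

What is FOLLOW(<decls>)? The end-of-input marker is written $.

{ $, c, h, j, w }

In <stmts> ::= w <decls> j: add FIRST(j) = { j }.
In <term> ::= <param> c <program> <decls>: <decls> is at the end, add FOLLOW(<term>) = { $, c, h, j, w }.
In <program> ::= <term> <decls>: <decls> is at the end, add FOLLOW(<program>) = { $, c, h, j, w }.
Union: FOLLOW(<decls>) = { $, c, h, j, w }.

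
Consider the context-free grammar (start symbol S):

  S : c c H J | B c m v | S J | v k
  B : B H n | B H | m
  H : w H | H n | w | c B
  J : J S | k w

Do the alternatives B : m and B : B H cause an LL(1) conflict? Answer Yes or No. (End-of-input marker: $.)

FIRST(m) = { m } and FIRST(B H) = { m }.
Both contain m, so the two alternatives are not disjoint — LL(1) conflict.

Yes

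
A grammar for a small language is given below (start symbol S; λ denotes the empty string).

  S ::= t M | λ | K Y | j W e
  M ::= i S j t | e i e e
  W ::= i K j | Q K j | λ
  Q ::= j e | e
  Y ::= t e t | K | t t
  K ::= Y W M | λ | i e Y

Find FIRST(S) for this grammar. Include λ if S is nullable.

S ::= t M contributes {t}.
S ::= λ contributes λ.
From S ::= K Y: K, Y nullable, take FIRST(K) ∪ FIRST(Y) = { e, i, j, t }; also λ since the whole RHS is nullable.
S ::= j W e contributes {j}.
Union: FIRST(S) = { e, i, j, t, λ }.

{ e, i, j, t, λ }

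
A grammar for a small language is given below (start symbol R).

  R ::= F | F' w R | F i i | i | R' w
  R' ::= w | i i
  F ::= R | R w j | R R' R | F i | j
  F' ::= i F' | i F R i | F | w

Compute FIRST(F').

F' ::= i F' contributes {i}.
F' ::= i F R i contributes {i}.
From F' ::= F: add FIRST(F) = { i, j, w }.
F' ::= w contributes {w}.
Union: FIRST(F') = { i, j, w }.

{ i, j, w }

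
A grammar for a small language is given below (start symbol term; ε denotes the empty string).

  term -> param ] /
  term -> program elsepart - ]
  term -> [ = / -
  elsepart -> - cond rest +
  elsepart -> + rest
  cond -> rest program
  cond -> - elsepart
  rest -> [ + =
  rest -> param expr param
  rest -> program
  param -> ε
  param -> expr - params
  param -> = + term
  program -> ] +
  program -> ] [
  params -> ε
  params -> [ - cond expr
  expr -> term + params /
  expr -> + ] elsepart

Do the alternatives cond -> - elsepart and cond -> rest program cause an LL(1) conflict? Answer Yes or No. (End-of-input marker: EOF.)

No

FIRST(- elsepart) = { - } and FIRST(rest program) = { +, =, [, ] }.
The FIRST sets are disjoint and neither alternative is nullable — no conflict.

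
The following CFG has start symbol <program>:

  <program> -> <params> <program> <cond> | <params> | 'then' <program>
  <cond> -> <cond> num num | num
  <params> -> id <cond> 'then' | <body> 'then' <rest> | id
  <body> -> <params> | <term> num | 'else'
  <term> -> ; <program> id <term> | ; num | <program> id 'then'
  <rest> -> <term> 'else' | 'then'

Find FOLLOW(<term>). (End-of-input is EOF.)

{ 'else', num }

In <body> -> <term> num: add FIRST(num) = { num }.
In <term> -> ; <program> id <term>: <term> is at the end, add FOLLOW(<term>) = { 'else', num }.
In <rest> -> <term> 'else': add FIRST('else') = { 'else' }.
Union: FOLLOW(<term>) = { 'else', num }.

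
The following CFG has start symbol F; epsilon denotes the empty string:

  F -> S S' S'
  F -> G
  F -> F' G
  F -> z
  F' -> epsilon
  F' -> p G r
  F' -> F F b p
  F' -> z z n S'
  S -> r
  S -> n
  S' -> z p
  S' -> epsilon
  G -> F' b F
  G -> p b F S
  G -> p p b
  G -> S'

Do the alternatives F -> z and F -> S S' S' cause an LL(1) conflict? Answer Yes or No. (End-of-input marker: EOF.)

FIRST(z) = { z } and FIRST(S S' S') = { n, r }.
The FIRST sets are disjoint and neither alternative is nullable — no conflict.

No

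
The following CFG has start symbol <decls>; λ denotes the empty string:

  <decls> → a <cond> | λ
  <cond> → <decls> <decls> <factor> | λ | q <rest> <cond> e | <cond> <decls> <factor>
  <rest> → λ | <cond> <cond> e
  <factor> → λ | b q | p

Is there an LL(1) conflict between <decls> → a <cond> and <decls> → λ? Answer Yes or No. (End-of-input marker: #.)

Yes

FIRST(a <cond>) = { a } and FIRST(λ) = { λ }.
The second alternative is nullable and FOLLOW(<decls>) = { #, a, b, e, p, q } shares a with FIRST of the first — conflict.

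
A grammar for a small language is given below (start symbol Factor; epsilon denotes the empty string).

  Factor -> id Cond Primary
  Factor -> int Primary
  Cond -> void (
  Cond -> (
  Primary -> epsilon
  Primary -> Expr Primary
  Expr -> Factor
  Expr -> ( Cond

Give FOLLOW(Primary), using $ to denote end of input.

{ $, (, id, int }

In Factor -> id Cond Primary: Primary is at the end, add FOLLOW(Factor) = { $, (, id, int }.
In Factor -> int Primary: Primary is at the end, add FOLLOW(Factor) = { $, (, id, int }.
In Primary -> Expr Primary: Primary is at the end, add FOLLOW(Primary) = { $, (, id, int }.
Union: FOLLOW(Primary) = { $, (, id, int }.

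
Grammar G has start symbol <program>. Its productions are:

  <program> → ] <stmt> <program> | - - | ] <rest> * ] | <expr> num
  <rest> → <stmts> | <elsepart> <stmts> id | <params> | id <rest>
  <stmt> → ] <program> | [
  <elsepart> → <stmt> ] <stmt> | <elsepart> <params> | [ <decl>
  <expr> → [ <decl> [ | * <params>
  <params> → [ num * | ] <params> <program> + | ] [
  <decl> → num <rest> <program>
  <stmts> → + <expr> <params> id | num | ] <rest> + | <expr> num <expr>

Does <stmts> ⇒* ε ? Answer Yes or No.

No nonterminal in this grammar is nullable.
No production of <stmts> has an RHS whose symbols are all nullable, so <stmts> is not nullable.

No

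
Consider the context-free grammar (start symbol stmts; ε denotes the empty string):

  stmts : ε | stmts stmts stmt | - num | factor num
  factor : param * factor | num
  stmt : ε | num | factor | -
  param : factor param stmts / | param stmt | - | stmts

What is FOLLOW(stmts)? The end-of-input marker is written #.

{ #, *, -, /, num }

stmts is the start symbol, so # ∈ FOLLOW(stmts).
In stmts : stmts stmts stmt: add FIRST(stmts stmt)\{ε} = { *, -, num }.
  Since stmts stmt is nullable, also add FOLLOW(stmts) = { #, *, -, /, num }.
In stmts : stmts stmts stmt: add FIRST(stmt)\{ε} = { *, -, num }.
  Since stmt is nullable, also add FOLLOW(stmts) = { #, *, -, /, num }.
In param : factor param stmts /: add FIRST(/) = { / }.
In param : stmts: stmts is at the end, add FOLLOW(param) = { *, -, /, num }.
Union: FOLLOW(stmts) = { #, *, -, /, num }.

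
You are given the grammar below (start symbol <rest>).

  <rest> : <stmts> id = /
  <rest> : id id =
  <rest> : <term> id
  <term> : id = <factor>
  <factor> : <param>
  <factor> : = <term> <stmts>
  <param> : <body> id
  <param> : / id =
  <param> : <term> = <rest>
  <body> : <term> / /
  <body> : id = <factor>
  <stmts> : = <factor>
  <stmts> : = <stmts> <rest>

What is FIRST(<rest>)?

From <rest> : <stmts> id = /: add FIRST(<stmts>) = { = }.
<rest> : id id = contributes {id}.
From <rest> : <term> id: add FIRST(<term>) = { id }.
Union: FIRST(<rest>) = { =, id }.

{ =, id }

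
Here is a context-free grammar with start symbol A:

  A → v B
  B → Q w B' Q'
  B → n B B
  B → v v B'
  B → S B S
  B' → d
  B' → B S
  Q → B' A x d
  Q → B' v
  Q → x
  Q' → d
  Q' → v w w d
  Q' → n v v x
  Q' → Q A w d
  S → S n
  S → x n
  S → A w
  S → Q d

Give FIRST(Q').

Q' → d contributes {d}.
Q' → v w w d contributes {v}.
Q' → n v v x contributes {n}.
From Q' → Q A w d: add FIRST(Q) = { d, n, v, x }.
Union: FIRST(Q') = { d, n, v, x }.

{ d, n, v, x }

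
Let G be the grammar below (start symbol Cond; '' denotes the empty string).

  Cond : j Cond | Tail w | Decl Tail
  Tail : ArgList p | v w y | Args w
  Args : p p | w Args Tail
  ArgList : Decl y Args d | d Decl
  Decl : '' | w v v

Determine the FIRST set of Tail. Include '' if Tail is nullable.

From Tail : ArgList p: add FIRST(ArgList) = { d, w, y }.
Tail : v w y contributes {v}.
From Tail : Args w: add FIRST(Args) = { p, w }.
Union: FIRST(Tail) = { d, p, v, w, y }.

{ d, p, v, w, y }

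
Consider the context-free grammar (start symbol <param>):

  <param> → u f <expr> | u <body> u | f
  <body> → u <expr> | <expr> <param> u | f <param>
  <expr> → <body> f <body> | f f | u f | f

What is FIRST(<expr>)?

From <expr> → <body> f <body>: add FIRST(<body>) = { f, u }.
<expr> → f f contributes {f}.
<expr> → u f contributes {u}.
<expr> → f contributes {f}.
Union: FIRST(<expr>) = { f, u }.

{ f, u }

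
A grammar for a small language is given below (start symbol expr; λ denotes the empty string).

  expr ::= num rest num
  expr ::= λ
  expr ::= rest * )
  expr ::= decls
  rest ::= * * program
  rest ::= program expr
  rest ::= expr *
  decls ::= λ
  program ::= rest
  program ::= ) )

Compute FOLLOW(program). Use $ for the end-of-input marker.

In rest ::= * * program: program is at the end, add FOLLOW(rest) = { ), *, num }.
In rest ::= program expr: add FIRST(expr)\{λ} = { ), *, num }.
  Since expr is nullable, also add FOLLOW(rest) = { ), *, num }.
Union: FOLLOW(program) = { ), *, num }.

{ ), *, num }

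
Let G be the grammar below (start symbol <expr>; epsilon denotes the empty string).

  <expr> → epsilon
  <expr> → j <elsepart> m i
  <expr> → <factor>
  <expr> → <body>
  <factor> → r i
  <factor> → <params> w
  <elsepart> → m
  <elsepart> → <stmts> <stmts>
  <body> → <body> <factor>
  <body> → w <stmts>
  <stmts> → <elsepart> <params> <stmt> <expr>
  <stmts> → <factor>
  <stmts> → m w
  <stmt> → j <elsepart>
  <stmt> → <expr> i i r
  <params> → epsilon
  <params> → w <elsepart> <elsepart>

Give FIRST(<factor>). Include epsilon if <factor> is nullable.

<factor> → r i contributes {r}.
From <factor> → <params> w: <params> nullable, take FIRST(<params>) ∪ {w} = { w }.
Union: FIRST(<factor>) = { r, w }.

{ r, w }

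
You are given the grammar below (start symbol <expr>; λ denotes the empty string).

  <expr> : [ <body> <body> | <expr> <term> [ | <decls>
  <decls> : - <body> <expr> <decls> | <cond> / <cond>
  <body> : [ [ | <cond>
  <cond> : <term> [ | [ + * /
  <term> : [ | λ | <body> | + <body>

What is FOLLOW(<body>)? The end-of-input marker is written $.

{ $, +, -, [ }

In <expr> : [ <body> <body>: add FIRST(<body>) = { +, [ }.
In <expr> : [ <body> <body>: <body> is at the end, add FOLLOW(<expr>) = { $, +, -, [ }.
In <decls> : - <body> <expr> <decls>: add FIRST(<expr> <decls>) = { +, -, [ }.
In <term> : <body>: <body> is at the end, add FOLLOW(<term>) = { [ }.
In <term> : + <body>: <body> is at the end, add FOLLOW(<term>) = { [ }.
Union: FOLLOW(<body>) = { $, +, -, [ }.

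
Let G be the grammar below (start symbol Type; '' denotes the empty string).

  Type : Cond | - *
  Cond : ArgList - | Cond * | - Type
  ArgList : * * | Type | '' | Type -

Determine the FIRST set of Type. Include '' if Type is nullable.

{ *, - }

From Type : Cond: add FIRST(Cond) = { *, - }.
Type : - * contributes {-}.
Union: FIRST(Type) = { *, - }.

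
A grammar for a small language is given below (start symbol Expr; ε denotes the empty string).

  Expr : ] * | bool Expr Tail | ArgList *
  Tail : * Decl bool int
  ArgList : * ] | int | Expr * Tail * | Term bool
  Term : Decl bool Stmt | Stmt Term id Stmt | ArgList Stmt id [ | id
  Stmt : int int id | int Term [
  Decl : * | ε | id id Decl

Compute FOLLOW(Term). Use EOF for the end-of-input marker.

{ [, bool, id }

In ArgList : Term bool: add FIRST(bool) = { bool }.
In Term : Stmt Term id Stmt: add FIRST(id Stmt) = { id }.
In Stmt : int Term [: add FIRST([) = { [ }.
Union: FOLLOW(Term) = { [, bool, id }.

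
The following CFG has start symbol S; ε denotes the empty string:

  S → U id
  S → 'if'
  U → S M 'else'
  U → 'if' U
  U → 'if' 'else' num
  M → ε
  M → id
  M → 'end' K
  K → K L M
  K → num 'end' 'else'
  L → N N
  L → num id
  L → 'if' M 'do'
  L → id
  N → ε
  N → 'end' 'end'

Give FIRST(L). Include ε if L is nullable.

{ 'end', 'if', id, num, ε }

From L → N N: N, N nullable, take FIRST(N) ∪ FIRST(N) = { 'end' }; also ε since the whole RHS is nullable.
L → num id contributes {num}.
L → 'if' M 'do' contributes {'if'}.
L → id contributes {id}.
Union: FIRST(L) = { 'end', 'if', id, num, ε }.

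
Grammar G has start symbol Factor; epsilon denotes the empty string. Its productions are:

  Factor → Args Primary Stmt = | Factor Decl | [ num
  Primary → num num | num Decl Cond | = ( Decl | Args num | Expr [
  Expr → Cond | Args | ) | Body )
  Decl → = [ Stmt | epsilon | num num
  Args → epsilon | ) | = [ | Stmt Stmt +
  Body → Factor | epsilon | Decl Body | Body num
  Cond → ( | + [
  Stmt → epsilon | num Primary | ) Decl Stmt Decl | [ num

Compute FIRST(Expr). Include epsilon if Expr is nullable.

{ (, ), +, =, [, num, epsilon }

From Expr → Cond: add FIRST(Cond) = { (, + }.
From Expr → Args: add FIRST(Args) = { ), +, =, [, num, epsilon } (including epsilon since Args is nullable).
Expr → ) contributes {)}.
From Expr → Body ): Body nullable, take FIRST(Body) ∪ {)} = { (, ), +, =, [, num }.
Union: FIRST(Expr) = { (, ), +, =, [, num, epsilon }.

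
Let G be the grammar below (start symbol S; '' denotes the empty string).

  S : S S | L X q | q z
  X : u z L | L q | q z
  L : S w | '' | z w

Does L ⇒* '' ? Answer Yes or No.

Yes

L has an ''-production, so L ⇒ ''.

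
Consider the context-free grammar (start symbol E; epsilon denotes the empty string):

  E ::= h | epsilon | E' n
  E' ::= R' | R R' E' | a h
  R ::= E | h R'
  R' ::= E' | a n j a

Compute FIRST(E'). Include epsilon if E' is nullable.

From E' ::= R': add FIRST(R') = { a, h }.
From E' ::= R R' E': R nullable, take FIRST(R) ∪ FIRST(R') = { a, h }.
E' ::= a h contributes {a}.
Union: FIRST(E') = { a, h }.

{ a, h }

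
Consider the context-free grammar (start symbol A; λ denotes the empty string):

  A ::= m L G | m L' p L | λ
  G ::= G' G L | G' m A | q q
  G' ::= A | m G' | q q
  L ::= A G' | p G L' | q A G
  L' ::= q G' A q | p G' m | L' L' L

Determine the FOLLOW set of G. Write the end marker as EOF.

In A ::= m L G: G is at the end, add FOLLOW(A) = { EOF, m, p, q }.
In G ::= G' G L: add FIRST(L)\{λ} = { m, p, q }.
  Since L is nullable, also add FOLLOW(G) = { EOF, m, p, q }.
In L ::= p G L': add FIRST(L') = { p, q }.
In L ::= q A G: G is at the end, add FOLLOW(L) = { EOF, m, p, q }.
Union: FOLLOW(G) = { EOF, m, p, q }.

{ EOF, m, p, q }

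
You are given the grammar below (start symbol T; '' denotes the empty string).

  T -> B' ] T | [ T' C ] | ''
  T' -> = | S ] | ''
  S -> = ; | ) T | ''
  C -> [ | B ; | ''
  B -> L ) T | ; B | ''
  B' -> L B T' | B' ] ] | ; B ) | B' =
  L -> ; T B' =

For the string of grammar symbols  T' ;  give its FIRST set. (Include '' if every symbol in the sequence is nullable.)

{ ), ;, =, ] }

Add FIRST(T')\{''} = { ), =, ] }; T' is nullable, continue.
; is a terminal; add {;} and stop.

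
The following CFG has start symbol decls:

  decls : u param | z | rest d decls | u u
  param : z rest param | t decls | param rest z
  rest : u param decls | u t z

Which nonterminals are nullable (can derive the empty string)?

{ } (none)

No nonterminal has an empty production or an RHS whose symbols are all nullable.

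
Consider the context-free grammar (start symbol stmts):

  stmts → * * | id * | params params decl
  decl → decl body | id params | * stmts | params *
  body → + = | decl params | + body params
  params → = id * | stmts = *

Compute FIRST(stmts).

{ *, =, id }

stmts → * * contributes {*}.
stmts → id * contributes {id}.
From stmts → params params decl: add FIRST(params) = { *, =, id }.
Union: FIRST(stmts) = { *, =, id }.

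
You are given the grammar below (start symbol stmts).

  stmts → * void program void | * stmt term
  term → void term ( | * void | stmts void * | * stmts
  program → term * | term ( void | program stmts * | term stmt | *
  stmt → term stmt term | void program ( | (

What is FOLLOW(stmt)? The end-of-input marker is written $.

{ (, *, void }

In stmts → * stmt term: add FIRST(term) = { *, void }.
In program → term stmt: stmt is at the end, add FOLLOW(program) = { (, *, void }.
In stmt → term stmt term: add FIRST(term) = { *, void }.
Union: FOLLOW(stmt) = { (, *, void }.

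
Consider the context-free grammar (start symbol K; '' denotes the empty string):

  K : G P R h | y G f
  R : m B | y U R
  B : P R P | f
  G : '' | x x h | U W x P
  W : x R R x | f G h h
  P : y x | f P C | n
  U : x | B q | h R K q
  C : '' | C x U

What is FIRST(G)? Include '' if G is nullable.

{ f, h, n, x, y, '' }

G : '' contributes ''.
G : x x h contributes {x}.
From G : U W x P: add FIRST(U) = { f, h, n, x, y }.
Union: FIRST(G) = { f, h, n, x, y, '' }.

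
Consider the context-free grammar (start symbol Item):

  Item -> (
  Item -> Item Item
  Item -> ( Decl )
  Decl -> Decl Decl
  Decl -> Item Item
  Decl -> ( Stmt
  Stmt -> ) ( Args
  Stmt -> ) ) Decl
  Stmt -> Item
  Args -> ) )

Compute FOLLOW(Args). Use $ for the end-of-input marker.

In Stmt -> ) ( Args: Args is at the end, add FOLLOW(Stmt) = { (, ) }.
Union: FOLLOW(Args) = { (, ) }.

{ (, ) }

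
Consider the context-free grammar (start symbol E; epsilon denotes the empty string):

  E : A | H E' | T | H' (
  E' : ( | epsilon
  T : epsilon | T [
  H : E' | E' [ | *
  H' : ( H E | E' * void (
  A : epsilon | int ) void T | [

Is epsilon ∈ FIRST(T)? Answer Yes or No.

T has an epsilon-production, so T ⇒ epsilon.

Yes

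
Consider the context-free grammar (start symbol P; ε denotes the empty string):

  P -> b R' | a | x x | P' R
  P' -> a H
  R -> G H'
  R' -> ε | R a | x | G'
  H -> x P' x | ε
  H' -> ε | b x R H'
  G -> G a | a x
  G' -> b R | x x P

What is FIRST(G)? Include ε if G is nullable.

{ a }

From G -> G a: add FIRST(G) = { a }.
G -> a x contributes {a}.
Union: FIRST(G) = { a }.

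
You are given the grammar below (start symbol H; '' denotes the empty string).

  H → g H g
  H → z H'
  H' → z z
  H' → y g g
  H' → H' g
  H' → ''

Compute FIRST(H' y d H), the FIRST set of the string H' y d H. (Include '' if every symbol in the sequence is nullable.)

Add FIRST(H')\{''} = { g, y, z }; H' is nullable, continue.
y is a terminal; add {y} and stop.

{ g, y, z }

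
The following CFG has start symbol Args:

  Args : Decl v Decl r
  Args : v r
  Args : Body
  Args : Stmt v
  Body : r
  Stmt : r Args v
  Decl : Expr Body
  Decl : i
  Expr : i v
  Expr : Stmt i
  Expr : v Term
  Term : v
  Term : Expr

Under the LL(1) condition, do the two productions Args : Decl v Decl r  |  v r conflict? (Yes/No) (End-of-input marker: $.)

Yes

FIRST(Decl v Decl r) = { i, r, v } and FIRST(v r) = { v }.
Both contain v, so the two alternatives are not disjoint — LL(1) conflict.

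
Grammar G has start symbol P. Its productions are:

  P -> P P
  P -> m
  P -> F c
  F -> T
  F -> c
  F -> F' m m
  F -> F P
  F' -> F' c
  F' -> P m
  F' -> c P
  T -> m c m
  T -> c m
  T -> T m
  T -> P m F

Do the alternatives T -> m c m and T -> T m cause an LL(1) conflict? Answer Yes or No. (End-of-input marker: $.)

FIRST(m c m) = { m } and FIRST(T m) = { c, m }.
Both contain m, so the two alternatives are not disjoint — LL(1) conflict.

Yes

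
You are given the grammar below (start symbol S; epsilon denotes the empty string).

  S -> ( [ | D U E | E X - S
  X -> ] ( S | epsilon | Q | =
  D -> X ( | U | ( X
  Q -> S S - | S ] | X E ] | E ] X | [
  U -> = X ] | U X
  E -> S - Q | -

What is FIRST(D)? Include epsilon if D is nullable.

From D -> X (: X nullable, take FIRST(X) ∪ {(} = { (, -, =, [, ] }.
From D -> U: add FIRST(U) = { = }.
D -> ( X contributes {(}.
Union: FIRST(D) = { (, -, =, [, ] }.

{ (, -, =, [, ] }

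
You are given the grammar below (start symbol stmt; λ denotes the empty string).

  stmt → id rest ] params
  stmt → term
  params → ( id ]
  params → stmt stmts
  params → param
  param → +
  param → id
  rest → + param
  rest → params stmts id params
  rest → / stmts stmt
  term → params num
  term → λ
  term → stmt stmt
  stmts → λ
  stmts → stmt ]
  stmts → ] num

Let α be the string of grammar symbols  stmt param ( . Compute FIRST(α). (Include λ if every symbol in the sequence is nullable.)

Add FIRST(stmt)\{λ} = { (, +, ], id, num }; stmt is nullable, continue.
Add FIRST(param) = { +, id }; param is not nullable, stop.

{ (, +, ], id, num }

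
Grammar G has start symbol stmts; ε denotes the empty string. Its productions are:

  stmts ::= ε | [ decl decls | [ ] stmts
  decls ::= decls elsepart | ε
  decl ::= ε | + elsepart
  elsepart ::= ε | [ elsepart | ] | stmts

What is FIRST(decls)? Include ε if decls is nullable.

From decls ::= decls elsepart: decls, elsepart nullable, take FIRST(decls) ∪ FIRST(elsepart) = { [, ] }; also ε since the whole RHS is nullable.
decls ::= ε contributes ε.
Union: FIRST(decls) = { [, ], ε }.

{ [, ], ε }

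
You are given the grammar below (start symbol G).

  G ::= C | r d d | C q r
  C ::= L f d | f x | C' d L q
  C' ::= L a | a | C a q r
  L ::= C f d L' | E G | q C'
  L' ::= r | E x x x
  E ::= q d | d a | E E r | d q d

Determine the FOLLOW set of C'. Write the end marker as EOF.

{ a, d, f, q }

In C ::= C' d L q: add FIRST(d L q) = { d }.
In L ::= q C': C' is at the end, add FOLLOW(L) = { a, f, q }.
Union: FOLLOW(C') = { a, d, f, q }.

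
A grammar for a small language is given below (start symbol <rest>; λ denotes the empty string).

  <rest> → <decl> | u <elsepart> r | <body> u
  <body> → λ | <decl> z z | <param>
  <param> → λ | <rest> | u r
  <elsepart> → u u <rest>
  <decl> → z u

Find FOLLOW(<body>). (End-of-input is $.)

{ u }

In <rest> → <body> u: add FIRST(u) = { u }.
Union: FOLLOW(<body>) = { u }.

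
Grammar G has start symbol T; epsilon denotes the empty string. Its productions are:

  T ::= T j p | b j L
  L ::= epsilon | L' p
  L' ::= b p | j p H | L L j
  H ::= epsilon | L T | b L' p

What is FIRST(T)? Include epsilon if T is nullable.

{ b }

From T ::= T j p: add FIRST(T) = { b }.
T ::= b j L contributes {b}.
Union: FIRST(T) = { b }.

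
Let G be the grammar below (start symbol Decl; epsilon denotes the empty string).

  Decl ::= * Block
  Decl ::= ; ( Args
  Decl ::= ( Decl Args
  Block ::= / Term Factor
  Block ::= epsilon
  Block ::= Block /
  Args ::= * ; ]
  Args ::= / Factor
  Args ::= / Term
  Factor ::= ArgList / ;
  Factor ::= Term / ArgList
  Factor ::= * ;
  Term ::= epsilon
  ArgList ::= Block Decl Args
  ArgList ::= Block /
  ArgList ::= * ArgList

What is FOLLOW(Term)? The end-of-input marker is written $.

{ $, (, *, /, ; }

In Block ::= / Term Factor: add FIRST(Factor) = { (, *, /, ; }.
In Args ::= / Term: Term is at the end, add FOLLOW(Args) = { $, (, *, /, ; }.
In Factor ::= Term / ArgList: add FIRST(/ ArgList) = { / }.
Union: FOLLOW(Term) = { $, (, *, /, ; }.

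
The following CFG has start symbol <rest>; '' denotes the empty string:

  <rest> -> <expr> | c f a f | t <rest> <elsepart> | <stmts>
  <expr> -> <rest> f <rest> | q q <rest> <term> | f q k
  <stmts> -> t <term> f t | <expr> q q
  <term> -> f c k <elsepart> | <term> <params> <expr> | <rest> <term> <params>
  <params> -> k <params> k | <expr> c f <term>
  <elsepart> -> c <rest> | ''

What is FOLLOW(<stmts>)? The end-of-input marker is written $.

{ $, c, f, k, q, t }

In <rest> -> <stmts>: <stmts> is at the end, add FOLLOW(<rest>) = { $, c, f, k, q, t }.
Union: FOLLOW(<stmts>) = { $, c, f, k, q, t }.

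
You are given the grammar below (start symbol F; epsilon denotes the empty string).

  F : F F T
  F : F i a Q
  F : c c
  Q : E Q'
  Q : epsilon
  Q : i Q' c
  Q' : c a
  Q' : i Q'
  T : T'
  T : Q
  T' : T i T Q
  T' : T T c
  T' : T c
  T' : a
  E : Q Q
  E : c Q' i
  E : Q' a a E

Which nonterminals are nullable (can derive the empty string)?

Directly nullable (have an epsilon-production): Q.
E : Q Q with every symbol nullable, so E is nullable.
T : Q with every symbol nullable, so T is nullable.
No other nonterminal has a production whose RHS symbols are all nullable.

{ E, Q, T }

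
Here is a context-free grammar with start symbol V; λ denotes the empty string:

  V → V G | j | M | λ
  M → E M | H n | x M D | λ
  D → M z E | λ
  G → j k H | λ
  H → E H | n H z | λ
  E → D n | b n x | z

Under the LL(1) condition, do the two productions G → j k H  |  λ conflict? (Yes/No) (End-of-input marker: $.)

FIRST(j k H) = { j } and FIRST(λ) = { λ }.
The second alternative is nullable and FOLLOW(G) = { $, j } shares j with FIRST of the first — conflict.

Yes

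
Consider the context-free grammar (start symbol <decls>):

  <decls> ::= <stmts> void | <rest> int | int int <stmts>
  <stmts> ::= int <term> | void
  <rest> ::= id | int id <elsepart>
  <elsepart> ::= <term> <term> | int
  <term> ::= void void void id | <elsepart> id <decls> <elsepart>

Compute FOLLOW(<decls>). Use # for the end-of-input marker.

{ #, int, void }

<decls> is the start symbol, so # ∈ FOLLOW(<decls>).
In <term> ::= <elsepart> id <decls> <elsepart>: add FIRST(<elsepart>) = { int, void }.
Union: FOLLOW(<decls>) = { #, int, void }.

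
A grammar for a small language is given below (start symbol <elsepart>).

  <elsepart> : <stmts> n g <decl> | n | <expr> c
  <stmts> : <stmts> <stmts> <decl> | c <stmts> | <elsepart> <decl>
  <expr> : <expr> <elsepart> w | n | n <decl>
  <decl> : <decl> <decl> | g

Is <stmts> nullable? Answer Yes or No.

No nonterminal in this grammar is nullable.
No production of <stmts> has an RHS whose symbols are all nullable, so <stmts> is not nullable.

No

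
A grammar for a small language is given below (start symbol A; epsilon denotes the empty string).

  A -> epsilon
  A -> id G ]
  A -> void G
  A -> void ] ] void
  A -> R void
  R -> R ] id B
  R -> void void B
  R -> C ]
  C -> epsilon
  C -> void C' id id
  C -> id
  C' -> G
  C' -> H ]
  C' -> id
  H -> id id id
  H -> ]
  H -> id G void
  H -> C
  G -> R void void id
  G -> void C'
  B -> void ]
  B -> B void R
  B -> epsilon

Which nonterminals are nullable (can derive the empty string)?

{ A, B, C, H }

Directly nullable (have an epsilon-production): A, C, B.
H -> C with every symbol nullable, so H is nullable.
No other nonterminal has a production whose RHS symbols are all nullable.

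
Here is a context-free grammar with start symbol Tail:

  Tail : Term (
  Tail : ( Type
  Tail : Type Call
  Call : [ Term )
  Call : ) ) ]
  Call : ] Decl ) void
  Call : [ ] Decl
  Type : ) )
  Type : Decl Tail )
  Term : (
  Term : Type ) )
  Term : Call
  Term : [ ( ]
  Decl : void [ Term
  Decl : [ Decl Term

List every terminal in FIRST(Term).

{ (, ), [, ], void }

Term : ( contributes {(}.
From Term : Type ) ): add FIRST(Type) = { ), [, void }.
From Term : Call: add FIRST(Call) = { ), [, ] }.
Term : [ ( ] contributes {[}.
Union: FIRST(Term) = { (, ), [, ], void }.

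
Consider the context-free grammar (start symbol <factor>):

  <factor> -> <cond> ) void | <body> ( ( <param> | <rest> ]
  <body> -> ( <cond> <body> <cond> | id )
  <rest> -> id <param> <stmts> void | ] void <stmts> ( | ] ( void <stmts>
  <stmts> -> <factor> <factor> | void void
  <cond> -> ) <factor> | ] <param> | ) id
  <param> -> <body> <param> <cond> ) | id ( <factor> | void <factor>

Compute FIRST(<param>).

{ (, id, void }

From <param> -> <body> <param> <cond> ): add FIRST(<body>) = { (, id }.
<param> -> id ( <factor> contributes {id}.
<param> -> void <factor> contributes {void}.
Union: FIRST(<param>) = { (, id, void }.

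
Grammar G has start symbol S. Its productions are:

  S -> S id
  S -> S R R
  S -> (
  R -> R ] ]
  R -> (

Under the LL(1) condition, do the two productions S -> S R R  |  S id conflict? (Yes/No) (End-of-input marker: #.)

Yes

FIRST(S R R) = { ( } and FIRST(S id) = { ( }.
Both contain (, so the two alternatives are not disjoint — LL(1) conflict.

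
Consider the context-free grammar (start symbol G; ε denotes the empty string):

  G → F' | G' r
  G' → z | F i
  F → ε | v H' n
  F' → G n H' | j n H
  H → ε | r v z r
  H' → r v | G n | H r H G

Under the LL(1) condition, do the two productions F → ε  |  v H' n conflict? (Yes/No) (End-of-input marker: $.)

No

FIRST(ε) = { ε } and FIRST(v H' n) = { v }.
The first is nullable but FOLLOW(F) = { i } is disjoint from FIRST of the second.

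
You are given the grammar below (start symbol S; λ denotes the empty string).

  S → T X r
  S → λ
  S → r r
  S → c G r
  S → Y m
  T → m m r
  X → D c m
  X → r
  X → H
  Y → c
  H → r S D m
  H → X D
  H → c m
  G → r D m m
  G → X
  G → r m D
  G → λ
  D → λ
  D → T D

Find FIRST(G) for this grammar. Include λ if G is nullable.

{ c, m, r, λ }

G → r D m m contributes {r}.
From G → X: add FIRST(X) = { c, m, r }.
G → r m D contributes {r}.
G → λ contributes λ.
Union: FIRST(G) = { c, m, r, λ }.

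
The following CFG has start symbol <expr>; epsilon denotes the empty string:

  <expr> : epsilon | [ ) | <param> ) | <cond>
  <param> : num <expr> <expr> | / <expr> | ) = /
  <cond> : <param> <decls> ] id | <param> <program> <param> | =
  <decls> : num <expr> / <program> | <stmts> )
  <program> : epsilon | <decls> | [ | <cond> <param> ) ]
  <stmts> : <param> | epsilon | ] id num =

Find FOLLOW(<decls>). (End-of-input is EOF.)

{ ), /, ], num }

In <cond> : <param> <decls> ] id: add FIRST(] id) = { ] }.
In <program> : <decls>: <decls> is at the end, add FOLLOW(<program>) = { ), /, ], num }.
Union: FOLLOW(<decls>) = { ), /, ], num }.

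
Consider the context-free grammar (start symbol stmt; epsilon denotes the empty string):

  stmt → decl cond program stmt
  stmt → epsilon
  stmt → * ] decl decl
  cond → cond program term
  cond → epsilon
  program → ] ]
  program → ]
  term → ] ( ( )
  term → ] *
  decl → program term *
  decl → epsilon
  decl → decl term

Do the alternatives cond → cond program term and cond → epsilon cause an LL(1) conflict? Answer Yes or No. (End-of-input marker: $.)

FIRST(cond program term) = { ] } and FIRST(epsilon) = { epsilon }.
The second alternative is nullable and FOLLOW(cond) = { ] } shares ] with FIRST of the first — conflict.

Yes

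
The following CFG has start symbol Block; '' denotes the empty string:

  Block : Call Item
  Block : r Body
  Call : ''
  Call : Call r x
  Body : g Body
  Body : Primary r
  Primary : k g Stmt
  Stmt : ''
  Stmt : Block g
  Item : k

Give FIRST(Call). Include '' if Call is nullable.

{ r, '' }

Call : '' contributes ''.
From Call : Call r x: Call nullable, take FIRST(Call) ∪ {r} = { r }.
Union: FIRST(Call) = { r, '' }.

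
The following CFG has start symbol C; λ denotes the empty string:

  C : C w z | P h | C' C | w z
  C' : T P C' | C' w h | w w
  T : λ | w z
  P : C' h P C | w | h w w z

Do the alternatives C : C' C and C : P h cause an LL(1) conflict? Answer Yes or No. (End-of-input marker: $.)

FIRST(C' C) = { h, w } and FIRST(P h) = { h, w }.
Both contain h, so the two alternatives are not disjoint — LL(1) conflict.

Yes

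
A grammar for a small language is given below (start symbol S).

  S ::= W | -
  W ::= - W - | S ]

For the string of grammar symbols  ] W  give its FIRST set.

] is a terminal; add {]} and stop.

{ ] }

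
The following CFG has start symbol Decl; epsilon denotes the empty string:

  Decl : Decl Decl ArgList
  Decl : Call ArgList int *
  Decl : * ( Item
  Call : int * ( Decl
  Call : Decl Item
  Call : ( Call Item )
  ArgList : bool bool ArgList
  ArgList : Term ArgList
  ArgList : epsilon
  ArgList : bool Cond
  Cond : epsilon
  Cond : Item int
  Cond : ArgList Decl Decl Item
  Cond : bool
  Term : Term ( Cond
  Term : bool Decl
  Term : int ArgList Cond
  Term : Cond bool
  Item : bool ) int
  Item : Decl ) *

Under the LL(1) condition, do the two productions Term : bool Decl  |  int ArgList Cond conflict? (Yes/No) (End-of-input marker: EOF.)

FIRST(bool Decl) = { bool } and FIRST(int ArgList Cond) = { int }.
The FIRST sets are disjoint and neither alternative is nullable — no conflict.

No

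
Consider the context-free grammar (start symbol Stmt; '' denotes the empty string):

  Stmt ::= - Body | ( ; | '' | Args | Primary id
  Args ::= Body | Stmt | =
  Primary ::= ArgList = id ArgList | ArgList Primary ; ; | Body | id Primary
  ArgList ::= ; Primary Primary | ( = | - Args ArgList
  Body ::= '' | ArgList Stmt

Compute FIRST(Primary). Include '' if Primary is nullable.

{ (, -, ;, id, '' }

From Primary ::= ArgList = id ArgList: add FIRST(ArgList) = { (, -, ; }.
From Primary ::= ArgList Primary ; ;: add FIRST(ArgList) = { (, -, ; }.
From Primary ::= Body: add FIRST(Body) = { (, -, ;, '' } (including '' since Body is nullable).
Primary ::= id Primary contributes {id}.
Union: FIRST(Primary) = { (, -, ;, id, '' }.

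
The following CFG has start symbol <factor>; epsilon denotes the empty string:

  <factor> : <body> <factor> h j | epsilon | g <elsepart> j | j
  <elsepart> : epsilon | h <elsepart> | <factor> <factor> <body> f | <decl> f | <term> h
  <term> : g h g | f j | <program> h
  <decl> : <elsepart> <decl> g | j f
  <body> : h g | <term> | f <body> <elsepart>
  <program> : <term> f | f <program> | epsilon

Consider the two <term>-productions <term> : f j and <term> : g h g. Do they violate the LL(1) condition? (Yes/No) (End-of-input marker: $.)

No

FIRST(f j) = { f } and FIRST(g h g) = { g }.
The FIRST sets are disjoint and neither alternative is nullable — no conflict.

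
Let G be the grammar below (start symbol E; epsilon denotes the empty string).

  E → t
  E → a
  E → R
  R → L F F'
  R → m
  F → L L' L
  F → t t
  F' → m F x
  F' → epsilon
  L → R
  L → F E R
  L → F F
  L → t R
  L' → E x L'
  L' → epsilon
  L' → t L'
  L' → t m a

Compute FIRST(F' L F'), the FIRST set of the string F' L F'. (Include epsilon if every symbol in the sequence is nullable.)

Add FIRST(F')\{epsilon} = { m }; F' is nullable, continue.
Add FIRST(L) = { m, t }; L is not nullable, stop.

{ m, t }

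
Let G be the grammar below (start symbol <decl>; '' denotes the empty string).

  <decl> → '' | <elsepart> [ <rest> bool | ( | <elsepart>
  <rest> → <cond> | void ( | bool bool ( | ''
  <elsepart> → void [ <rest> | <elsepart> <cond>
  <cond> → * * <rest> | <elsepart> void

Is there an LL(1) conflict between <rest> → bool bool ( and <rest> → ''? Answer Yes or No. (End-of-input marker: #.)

FIRST(bool bool () = { bool } and FIRST('') = { '' }.
The second alternative is nullable and FOLLOW(<rest>) = { #, *, [, bool, void } shares bool with FIRST of the first — conflict.

Yes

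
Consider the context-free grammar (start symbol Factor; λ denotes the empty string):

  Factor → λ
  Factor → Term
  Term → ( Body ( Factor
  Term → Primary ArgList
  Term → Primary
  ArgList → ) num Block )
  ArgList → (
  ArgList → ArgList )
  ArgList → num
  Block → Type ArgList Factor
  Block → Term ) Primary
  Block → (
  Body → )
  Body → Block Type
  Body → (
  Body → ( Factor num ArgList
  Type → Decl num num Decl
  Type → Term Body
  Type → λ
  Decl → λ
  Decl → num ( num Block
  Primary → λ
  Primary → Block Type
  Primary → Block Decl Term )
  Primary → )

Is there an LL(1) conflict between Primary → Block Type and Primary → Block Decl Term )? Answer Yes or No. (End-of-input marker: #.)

Yes

FIRST(Block Type) = { (, ), num } and FIRST(Block Decl Term )) = { (, ), num }.
Both contain (, so the two alternatives are not disjoint — LL(1) conflict.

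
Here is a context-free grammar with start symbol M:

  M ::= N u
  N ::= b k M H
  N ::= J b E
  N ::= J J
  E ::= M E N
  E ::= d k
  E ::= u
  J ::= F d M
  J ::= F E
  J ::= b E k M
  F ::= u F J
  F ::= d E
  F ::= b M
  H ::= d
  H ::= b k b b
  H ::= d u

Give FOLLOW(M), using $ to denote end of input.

{ $, b, d, k, u }

M is the start symbol, so $ ∈ FOLLOW(M).
In N ::= b k M H: add FIRST(H) = { b, d }.
In E ::= M E N: add FIRST(E N) = { b, d, u }.
In J ::= F d M: M is at the end, add FOLLOW(J) = { b, d, k, u }.
In J ::= b E k M: M is at the end, add FOLLOW(J) = { b, d, k, u }.
In F ::= b M: M is at the end, add FOLLOW(F) = { b, d, u }.
Union: FOLLOW(M) = { $, b, d, k, u }.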